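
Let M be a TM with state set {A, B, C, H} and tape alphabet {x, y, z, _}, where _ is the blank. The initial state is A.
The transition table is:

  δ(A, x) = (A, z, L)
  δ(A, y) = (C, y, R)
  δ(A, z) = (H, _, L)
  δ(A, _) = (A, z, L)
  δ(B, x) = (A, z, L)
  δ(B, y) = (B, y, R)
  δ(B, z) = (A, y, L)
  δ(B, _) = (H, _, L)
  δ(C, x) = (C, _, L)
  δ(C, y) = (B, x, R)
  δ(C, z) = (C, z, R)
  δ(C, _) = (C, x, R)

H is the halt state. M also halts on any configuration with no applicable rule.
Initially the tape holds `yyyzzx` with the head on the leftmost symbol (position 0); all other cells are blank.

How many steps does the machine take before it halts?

14

A | [y]yyzzx   read y → write y, move R, go to C
C | y[y]yzzx   read y → write x, move R, go to B
B | yx[y]zzx   read y → write y, move R, go to B
B | yxy[z]zx   read z → write y, move L, go to A
A | yx[y]yzx   read y → write y, move R, go to C
C | yxy[y]zx   read y → write x, move R, go to B
B | yxyx[z]x   read z → write y, move L, go to A
A | yxy[x]yx   read x → write z, move L, go to A
A | yx[y]zyx   read y → write y, move R, go to C
C | yxy[z]yx   read z → write z, move R, go to C
C | yxyz[y]x   read y → write x, move R, go to B
B | yxyzx[x]   read x → write z, move L, go to A
A | yxyz[x]z   read x → write z, move L, go to A
A | yxy[z]zz   read z → write _, move L, go to H
H | yx[y]_zz
M halts after 14 transitions.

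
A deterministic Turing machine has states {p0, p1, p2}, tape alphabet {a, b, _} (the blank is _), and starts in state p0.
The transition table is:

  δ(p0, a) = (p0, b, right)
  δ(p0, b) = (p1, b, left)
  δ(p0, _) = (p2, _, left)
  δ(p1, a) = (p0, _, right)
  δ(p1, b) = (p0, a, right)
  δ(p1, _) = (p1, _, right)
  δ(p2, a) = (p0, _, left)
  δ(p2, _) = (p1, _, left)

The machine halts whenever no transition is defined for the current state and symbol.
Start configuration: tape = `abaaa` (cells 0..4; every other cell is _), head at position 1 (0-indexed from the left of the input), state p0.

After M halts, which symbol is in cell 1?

state=p0 head=1 tape=a[b]aaa_   (p0,b)→(p1,b,left)
state=p1 head=0 tape=[a]baaa_   (p1,a)→(p0,_,right)
state=p0 head=1 tape=_[b]aaa_   (p0,b)→(p1,b,left)
state=p1 head=0 tape=[_]baaa_   (p1,_)→(p1,_,right)
state=p1 head=1 tape=_[b]aaa_   (p1,b)→(p0,a,right)
state=p0 head=2 tape=_a[a]aa_   (p0,a)→(p0,b,right)
state=p0 head=3 tape=_ab[a]a_   (p0,a)→(p0,b,right)
state=p0 head=4 tape=_abb[a]_   (p0,a)→(p0,b,right)
state=p0 head=5 tape=_abbb[_]   (p0,_)→(p2,_,left)
state=p2 head=4 tape=_abb[b]_
Cell 1 holds a when M halts.

a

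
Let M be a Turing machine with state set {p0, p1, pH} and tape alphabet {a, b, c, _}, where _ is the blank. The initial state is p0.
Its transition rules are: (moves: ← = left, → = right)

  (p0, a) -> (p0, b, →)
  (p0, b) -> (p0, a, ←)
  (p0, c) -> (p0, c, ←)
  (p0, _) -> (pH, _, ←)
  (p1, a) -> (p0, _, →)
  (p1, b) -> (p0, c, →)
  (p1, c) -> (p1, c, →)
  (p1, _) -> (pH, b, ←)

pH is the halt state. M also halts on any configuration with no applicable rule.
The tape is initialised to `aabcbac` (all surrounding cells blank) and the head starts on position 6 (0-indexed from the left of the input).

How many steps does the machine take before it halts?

20

p0 | __aabcba[c]   read c → write c, move ←, go to p0
p0 | __aabcb[a]c   read a → write b, move →, go to p0
p0 | __aabcbb[c]   read c → write c, move ←, go to p0
p0 | __aabcb[b]c   read b → write a, move ←, go to p0
p0 | __aabc[b]ac   read b → write a, move ←, go to p0
p0 | __aab[c]aac   read c → write c, move ←, go to p0
p0 | __aa[b]caac   read b → write a, move ←, go to p0
p0 | __a[a]acaac   read a → write b, move →, go to p0
p0 | __ab[a]caac   read a → write b, move →, go to p0
p0 | __abb[c]aac   read c → write c, move ←, go to p0
p0 | __ab[b]caac   read b → write a, move ←, go to p0
p0 | __a[b]acaac   read b → write a, move ←, go to p0
p0 | __[a]aacaac   read a → write b, move →, go to p0
p0 | __b[a]acaac   read a → write b, move →, go to p0
p0 | __bb[a]caac   read a → write b, move →, go to p0
p0 | __bbb[c]aac   read c → write c, move ←, go to p0
p0 | __bb[b]caac   read b → write a, move ←, go to p0
p0 | __b[b]acaac   read b → write a, move ←, go to p0
p0 | __[b]aacaac   read b → write a, move ←, go to p0
p0 | _[_]aaacaac   read _ → write _, move ←, go to pH
pH | [_]_aaacaac
M halts after 20 transitions.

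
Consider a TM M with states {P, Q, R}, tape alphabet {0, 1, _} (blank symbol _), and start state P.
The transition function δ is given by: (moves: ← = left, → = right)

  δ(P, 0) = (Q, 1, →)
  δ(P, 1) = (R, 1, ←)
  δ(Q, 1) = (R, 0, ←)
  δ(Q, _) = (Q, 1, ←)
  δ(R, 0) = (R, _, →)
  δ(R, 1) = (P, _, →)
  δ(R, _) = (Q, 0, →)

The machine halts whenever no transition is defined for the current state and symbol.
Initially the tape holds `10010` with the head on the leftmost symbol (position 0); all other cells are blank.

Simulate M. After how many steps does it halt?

12

P | _[1]0010_   read 1 → write 1, move ←, go to R
R | [_]10010_   read _ → write 0, move →, go to Q
Q | 0[1]0010_   read 1 → write 0, move ←, go to R
R | [0]00010_   read 0 → write _, move →, go to R
R | _[0]0010_   read 0 → write _, move →, go to R
R | __[0]010_   read 0 → write _, move →, go to R
R | ___[0]10_   read 0 → write _, move →, go to R
R | ____[1]0_   read 1 → write _, move →, go to P
P | _____[0]_   read 0 → write 1, move →, go to Q
Q | _____1[_]   read _ → write 1, move ←, go to Q
Q | _____[1]1   read 1 → write 0, move ←, go to R
R | ____[_]01   read _ → write 0, move →, go to Q
Q | ____0[0]1
M halts after 12 transitions.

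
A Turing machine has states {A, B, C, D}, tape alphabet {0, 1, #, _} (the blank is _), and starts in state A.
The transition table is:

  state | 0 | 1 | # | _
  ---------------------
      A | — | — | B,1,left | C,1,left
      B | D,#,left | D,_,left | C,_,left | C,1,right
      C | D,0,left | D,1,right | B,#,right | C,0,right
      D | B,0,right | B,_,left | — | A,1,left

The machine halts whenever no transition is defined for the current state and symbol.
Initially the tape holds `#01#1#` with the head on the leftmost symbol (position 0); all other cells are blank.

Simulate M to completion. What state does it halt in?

D

state=A head=0 tape=_[#]01#1#   (A,#)→(B,1,left)
state=B head=-1 tape=[_]101#1#   (B,_)→(C,1,right)
state=C head=0 tape=1[1]01#1#   (C,1)→(D,1,right)
state=D head=1 tape=11[0]1#1#   (D,0)→(B,0,right)
state=B head=2 tape=110[1]#1#   (B,1)→(D,_,left)
state=D head=1 tape=11[0]_#1#   (D,0)→(B,0,right)
state=B head=2 tape=110[_]#1#   (B,_)→(C,1,right)
state=C head=3 tape=1101[#]1#   (C,#)→(B,#,right)
state=B head=4 tape=1101#[1]#   (B,1)→(D,_,left)
state=D head=3 tape=1101[#]_#
No transition is defined for (D, #); M halts in state D.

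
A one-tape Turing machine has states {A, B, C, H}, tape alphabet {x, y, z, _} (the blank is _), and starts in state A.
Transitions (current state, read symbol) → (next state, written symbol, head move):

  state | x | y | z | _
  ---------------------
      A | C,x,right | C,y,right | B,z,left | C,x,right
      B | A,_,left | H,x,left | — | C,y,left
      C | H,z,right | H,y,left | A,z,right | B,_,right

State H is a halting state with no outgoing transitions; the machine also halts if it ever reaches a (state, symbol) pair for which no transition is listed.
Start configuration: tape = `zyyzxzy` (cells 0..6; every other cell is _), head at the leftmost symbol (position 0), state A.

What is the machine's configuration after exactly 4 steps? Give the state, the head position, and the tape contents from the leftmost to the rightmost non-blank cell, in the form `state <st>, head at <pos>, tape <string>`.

A | __[z]yyzxzy   read z → write z, move left, go to B
B | _[_]zyyzxzy   read _ → write y, move left, go to C
C | [_]yzyyzxzy   read _ → write _, move right, go to B
B | _[y]zyyzxzy   read y → write x, move left, go to H
H | [_]xzyyzxzy
After 4 steps: state H, head at -2, tape xzyyzxzy.

state H, head at -2, tape xzyyzxzy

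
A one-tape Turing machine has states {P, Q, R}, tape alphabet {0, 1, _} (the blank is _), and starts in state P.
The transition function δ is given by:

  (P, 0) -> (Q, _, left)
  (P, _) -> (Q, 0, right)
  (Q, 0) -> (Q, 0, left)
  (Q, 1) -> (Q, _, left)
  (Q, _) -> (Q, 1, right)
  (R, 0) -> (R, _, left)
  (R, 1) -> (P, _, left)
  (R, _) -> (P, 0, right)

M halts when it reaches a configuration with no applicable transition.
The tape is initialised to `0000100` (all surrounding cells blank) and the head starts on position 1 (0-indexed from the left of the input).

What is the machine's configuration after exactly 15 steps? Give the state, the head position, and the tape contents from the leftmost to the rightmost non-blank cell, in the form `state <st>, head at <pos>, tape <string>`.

state Q, head at -2, tape 11_0_00100

P | ___0[0]00100   read 0 → write _, move left, go to Q
Q | ___[0]_00100   read 0 → write 0, move left, go to Q
Q | __[_]0_00100   read _ → write 1, move right, go to Q
Q | __1[0]_00100   read 0 → write 0, move left, go to Q
Q | __[1]0_00100   read 1 → write _, move left, go to Q
Q | _[_]_0_00100   read _ → write 1, move right, go to Q
Q | _1[_]0_00100   read _ → write 1, move right, go to Q
Q | _11[0]_00100   read 0 → write 0, move left, go to Q
Q | _1[1]0_00100   read 1 → write _, move left, go to Q
Q | _[1]_0_00100   read 1 → write _, move left, go to Q
Q | [_]__0_00100   read _ → write 1, move right, go to Q
Q | 1[_]_0_00100   read _ → write 1, move right, go to Q
Q | 11[_]0_00100   read _ → write 1, move right, go to Q
Q | 111[0]_00100   read 0 → write 0, move left, go to Q
Q | 11[1]0_00100   read 1 → write _, move left, go to Q
Q | 1[1]_0_00100
After 15 steps: state Q, head at -2, tape 11_0_00100.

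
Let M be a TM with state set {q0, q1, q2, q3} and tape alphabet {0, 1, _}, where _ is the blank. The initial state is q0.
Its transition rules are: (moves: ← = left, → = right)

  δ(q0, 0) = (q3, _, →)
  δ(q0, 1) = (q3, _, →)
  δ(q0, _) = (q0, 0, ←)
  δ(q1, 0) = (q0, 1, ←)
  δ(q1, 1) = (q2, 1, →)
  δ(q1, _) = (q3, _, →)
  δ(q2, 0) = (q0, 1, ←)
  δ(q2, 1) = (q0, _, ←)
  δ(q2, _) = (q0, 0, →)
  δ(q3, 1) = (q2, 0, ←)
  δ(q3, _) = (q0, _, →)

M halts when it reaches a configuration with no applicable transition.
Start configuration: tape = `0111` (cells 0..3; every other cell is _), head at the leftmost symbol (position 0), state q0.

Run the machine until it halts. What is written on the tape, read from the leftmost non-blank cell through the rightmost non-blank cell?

00_000

state=q0 head=0 tape=[0]111__   (q0,0)→(q3,_,→)
state=q3 head=1 tape=_[1]11__   (q3,1)→(q2,0,←)
state=q2 head=0 tape=[_]011__   (q2,_)→(q0,0,→)
state=q0 head=1 tape=0[0]11__   (q0,0)→(q3,_,→)
state=q3 head=2 tape=0_[1]1__   (q3,1)→(q2,0,←)
state=q2 head=1 tape=0[_]01__   (q2,_)→(q0,0,→)
state=q0 head=2 tape=00[0]1__   (q0,0)→(q3,_,→)
state=q3 head=3 tape=00_[1]__   (q3,1)→(q2,0,←)
state=q2 head=2 tape=00[_]0__   (q2,_)→(q0,0,→)
state=q0 head=3 tape=000[0]__   (q0,0)→(q3,_,→)
state=q3 head=4 tape=000_[_]_   (q3,_)→(q0,_,→)
state=q0 head=5 tape=000__[_]   (q0,_)→(q0,0,←)
state=q0 head=4 tape=000_[_]0   (q0,_)→(q0,0,←)
state=q0 head=3 tape=000[_]00   (q0,_)→(q0,0,←)
state=q0 head=2 tape=00[0]000   (q0,0)→(q3,_,→)
state=q3 head=3 tape=00_[0]00
The non-blank tape span at halt is 00_000.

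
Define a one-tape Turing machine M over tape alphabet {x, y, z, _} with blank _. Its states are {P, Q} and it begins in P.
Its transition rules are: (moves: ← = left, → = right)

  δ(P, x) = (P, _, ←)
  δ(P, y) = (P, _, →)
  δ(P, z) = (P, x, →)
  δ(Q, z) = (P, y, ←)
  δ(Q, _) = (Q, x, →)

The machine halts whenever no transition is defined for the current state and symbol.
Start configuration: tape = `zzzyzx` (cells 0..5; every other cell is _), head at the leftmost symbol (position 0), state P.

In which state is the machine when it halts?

P | [z]zzyzx   read z → write x, move →, go to P
P | x[z]zyzx   read z → write x, move →, go to P
P | xx[z]yzx   read z → write x, move →, go to P
P | xxx[y]zx   read y → write _, move →, go to P
P | xxx_[z]x   read z → write x, move →, go to P
P | xxx_x[x]   read x → write _, move ←, go to P
P | xxx_[x]_   read x → write _, move ←, go to P
P | xxx[_]__
No transition is defined for (P, _); M halts in state P.

P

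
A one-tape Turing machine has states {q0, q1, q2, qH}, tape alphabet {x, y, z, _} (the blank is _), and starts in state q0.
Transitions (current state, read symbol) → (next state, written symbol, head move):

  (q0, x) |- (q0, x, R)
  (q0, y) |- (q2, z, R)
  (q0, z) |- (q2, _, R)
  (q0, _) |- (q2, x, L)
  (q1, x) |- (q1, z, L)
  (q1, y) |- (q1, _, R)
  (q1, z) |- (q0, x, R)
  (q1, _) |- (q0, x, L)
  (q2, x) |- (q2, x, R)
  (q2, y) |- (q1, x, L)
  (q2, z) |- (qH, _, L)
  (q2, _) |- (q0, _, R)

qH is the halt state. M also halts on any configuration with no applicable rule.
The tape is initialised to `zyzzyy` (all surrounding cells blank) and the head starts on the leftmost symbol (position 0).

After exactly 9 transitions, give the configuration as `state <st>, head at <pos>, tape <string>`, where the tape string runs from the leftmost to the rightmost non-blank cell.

q0 | __[z]yzzyy   read z → write _, move R, go to q2
q2 | ___[y]zzyy   read y → write x, move L, go to q1
q1 | __[_]xzzyy   read _ → write x, move L, go to q0
q0 | _[_]xxzzyy   read _ → write x, move L, go to q2
q2 | [_]xxxzzyy   read _ → write _, move R, go to q0
q0 | _[x]xxzzyy   read x → write x, move R, go to q0
q0 | _x[x]xzzyy   read x → write x, move R, go to q0
q0 | _xx[x]zzyy   read x → write x, move R, go to q0
q0 | _xxx[z]zyy   read z → write _, move R, go to q2
q2 | _xxx_[z]yy
After 9 steps: state q2, head at 3, tape xxx_zyy.

state q2, head at 3, tape xxx_zyy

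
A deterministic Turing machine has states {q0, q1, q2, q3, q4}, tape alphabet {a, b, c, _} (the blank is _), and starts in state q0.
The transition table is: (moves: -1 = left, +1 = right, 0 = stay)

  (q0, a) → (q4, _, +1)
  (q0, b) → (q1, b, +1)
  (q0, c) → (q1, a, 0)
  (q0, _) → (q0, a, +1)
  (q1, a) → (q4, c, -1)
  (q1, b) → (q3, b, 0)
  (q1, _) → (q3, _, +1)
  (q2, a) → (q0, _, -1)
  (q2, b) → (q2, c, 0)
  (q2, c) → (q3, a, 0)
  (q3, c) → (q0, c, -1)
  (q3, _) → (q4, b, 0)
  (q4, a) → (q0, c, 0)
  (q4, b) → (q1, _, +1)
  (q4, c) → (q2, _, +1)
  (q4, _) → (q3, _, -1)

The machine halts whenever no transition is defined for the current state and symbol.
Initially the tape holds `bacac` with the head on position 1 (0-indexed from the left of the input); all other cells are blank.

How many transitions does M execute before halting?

state=q0 head=1 tape=b[a]cac   (q0,a)→(q4,_,+1)
state=q4 head=2 tape=b_[c]ac   (q4,c)→(q2,_,+1)
state=q2 head=3 tape=b__[a]c   (q2,a)→(q0,_,-1)
state=q0 head=2 tape=b_[_]_c   (q0,_)→(q0,a,+1)
state=q0 head=3 tape=b_a[_]c   (q0,_)→(q0,a,+1)
state=q0 head=4 tape=b_aa[c]   (q0,c)→(q1,a,0)
state=q1 head=4 tape=b_aa[a]   (q1,a)→(q4,c,-1)
state=q4 head=3 tape=b_a[a]c   (q4,a)→(q0,c,0)
state=q0 head=3 tape=b_a[c]c   (q0,c)→(q1,a,0)
state=q1 head=3 tape=b_a[a]c   (q1,a)→(q4,c,-1)
state=q4 head=2 tape=b_[a]cc   (q4,a)→(q0,c,0)
state=q0 head=2 tape=b_[c]cc   (q0,c)→(q1,a,0)
state=q1 head=2 tape=b_[a]cc   (q1,a)→(q4,c,-1)
state=q4 head=1 tape=b[_]ccc   (q4,_)→(q3,_,-1)
state=q3 head=0 tape=[b]_ccc
M halts after 14 transitions.

14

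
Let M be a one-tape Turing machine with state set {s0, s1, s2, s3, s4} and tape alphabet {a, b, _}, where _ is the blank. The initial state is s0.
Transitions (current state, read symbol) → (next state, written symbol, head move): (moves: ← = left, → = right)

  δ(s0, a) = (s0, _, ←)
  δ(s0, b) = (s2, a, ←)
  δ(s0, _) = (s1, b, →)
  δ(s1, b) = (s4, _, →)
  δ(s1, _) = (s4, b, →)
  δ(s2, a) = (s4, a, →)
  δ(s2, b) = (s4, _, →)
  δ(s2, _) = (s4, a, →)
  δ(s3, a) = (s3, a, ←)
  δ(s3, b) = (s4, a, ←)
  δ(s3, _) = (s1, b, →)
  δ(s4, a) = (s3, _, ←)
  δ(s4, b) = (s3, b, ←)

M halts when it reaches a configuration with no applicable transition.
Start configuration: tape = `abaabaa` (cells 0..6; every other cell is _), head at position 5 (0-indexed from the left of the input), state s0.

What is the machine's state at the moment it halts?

state=s0 head=5 tape=__abaab[a]a   (s0,a)→(s0,_,←)
state=s0 head=4 tape=__abaa[b]_a   (s0,b)→(s2,a,←)
state=s2 head=3 tape=__aba[a]a_a   (s2,a)→(s4,a,→)
state=s4 head=4 tape=__abaa[a]_a   (s4,a)→(s3,_,←)
state=s3 head=3 tape=__aba[a]__a   (s3,a)→(s3,a,←)
state=s3 head=2 tape=__ab[a]a__a   (s3,a)→(s3,a,←)
state=s3 head=1 tape=__a[b]aa__a   (s3,b)→(s4,a,←)
state=s4 head=0 tape=__[a]aaa__a   (s4,a)→(s3,_,←)
state=s3 head=-1 tape=_[_]_aaa__a   (s3,_)→(s1,b,→)
state=s1 head=0 tape=_b[_]aaa__a   (s1,_)→(s4,b,→)
state=s4 head=1 tape=_bb[a]aa__a   (s4,a)→(s3,_,←)
state=s3 head=0 tape=_b[b]_aa__a   (s3,b)→(s4,a,←)
state=s4 head=-1 tape=_[b]a_aa__a   (s4,b)→(s3,b,←)
state=s3 head=-2 tape=[_]ba_aa__a   (s3,_)→(s1,b,→)
state=s1 head=-1 tape=b[b]a_aa__a   (s1,b)→(s4,_,→)
state=s4 head=0 tape=b_[a]_aa__a   (s4,a)→(s3,_,←)
state=s3 head=-1 tape=b[_]__aa__a   (s3,_)→(s1,b,→)
state=s1 head=0 tape=bb[_]_aa__a   (s1,_)→(s4,b,→)
state=s4 head=1 tape=bbb[_]aa__a
No transition is defined for (s4, _); M halts in state s4.

s4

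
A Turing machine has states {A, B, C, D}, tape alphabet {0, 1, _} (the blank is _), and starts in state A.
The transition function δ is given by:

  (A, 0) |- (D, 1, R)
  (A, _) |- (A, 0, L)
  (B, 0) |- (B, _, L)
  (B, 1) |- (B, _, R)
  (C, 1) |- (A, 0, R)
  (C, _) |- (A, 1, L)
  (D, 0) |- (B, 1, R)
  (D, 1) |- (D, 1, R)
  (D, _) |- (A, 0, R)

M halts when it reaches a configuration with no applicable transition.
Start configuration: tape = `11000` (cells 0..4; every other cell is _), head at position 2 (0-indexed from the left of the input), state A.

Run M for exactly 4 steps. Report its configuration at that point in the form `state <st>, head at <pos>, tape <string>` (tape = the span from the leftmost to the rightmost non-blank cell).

state B, head at 4, tape 111

state=A head=2 tape=11[0]00   (A,0)→(D,1,R)
state=D head=3 tape=111[0]0   (D,0)→(B,1,R)
state=B head=4 tape=1111[0]   (B,0)→(B,_,L)
state=B head=3 tape=111[1]_   (B,1)→(B,_,R)
state=B head=4 tape=111_[_]
After 4 steps: state B, head at 4, tape 111.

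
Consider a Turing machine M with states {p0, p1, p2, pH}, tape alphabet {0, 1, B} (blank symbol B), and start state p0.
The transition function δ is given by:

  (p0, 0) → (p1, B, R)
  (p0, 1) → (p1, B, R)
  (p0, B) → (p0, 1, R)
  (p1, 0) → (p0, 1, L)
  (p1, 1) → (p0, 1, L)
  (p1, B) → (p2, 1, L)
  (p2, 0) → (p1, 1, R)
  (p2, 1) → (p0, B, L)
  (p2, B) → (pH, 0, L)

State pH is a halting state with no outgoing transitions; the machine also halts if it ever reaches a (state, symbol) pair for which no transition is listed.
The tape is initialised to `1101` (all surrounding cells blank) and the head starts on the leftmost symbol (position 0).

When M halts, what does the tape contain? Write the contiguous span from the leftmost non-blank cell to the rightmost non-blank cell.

11101

state=p0 head=0 tape=[1]101B   (p0,1)→(p1,B,R)
state=p1 head=1 tape=B[1]01B   (p1,1)→(p0,1,L)
state=p0 head=0 tape=[B]101B   (p0,B)→(p0,1,R)
state=p0 head=1 tape=1[1]01B   (p0,1)→(p1,B,R)
state=p1 head=2 tape=1B[0]1B   (p1,0)→(p0,1,L)
state=p0 head=1 tape=1[B]11B   (p0,B)→(p0,1,R)
state=p0 head=2 tape=11[1]1B   (p0,1)→(p1,B,R)
state=p1 head=3 tape=11B[1]B   (p1,1)→(p0,1,L)
state=p0 head=2 tape=11[B]1B   (p0,B)→(p0,1,R)
state=p0 head=3 tape=111[1]B   (p0,1)→(p1,B,R)
state=p1 head=4 tape=111B[B]   (p1,B)→(p2,1,L)
state=p2 head=3 tape=111[B]1   (p2,B)→(pH,0,L)
state=pH head=2 tape=11[1]01
The non-blank tape span at halt is 11101.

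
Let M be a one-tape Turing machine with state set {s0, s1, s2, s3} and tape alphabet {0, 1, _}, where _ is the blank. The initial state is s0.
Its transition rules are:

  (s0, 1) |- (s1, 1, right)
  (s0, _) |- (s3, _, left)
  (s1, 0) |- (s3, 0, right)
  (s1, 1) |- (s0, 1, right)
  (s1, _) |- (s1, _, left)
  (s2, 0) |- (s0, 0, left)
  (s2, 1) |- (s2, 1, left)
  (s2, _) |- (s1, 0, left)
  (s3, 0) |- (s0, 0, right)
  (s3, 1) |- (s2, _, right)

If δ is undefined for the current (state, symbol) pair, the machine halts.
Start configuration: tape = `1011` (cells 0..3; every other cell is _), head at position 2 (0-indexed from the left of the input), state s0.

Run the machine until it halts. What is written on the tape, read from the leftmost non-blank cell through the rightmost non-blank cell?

state=s0 head=2 tape=10[1]1_   (s0,1)→(s1,1,right)
state=s1 head=3 tape=101[1]_   (s1,1)→(s0,1,right)
state=s0 head=4 tape=1011[_]   (s0,_)→(s3,_,left)
state=s3 head=3 tape=101[1]_   (s3,1)→(s2,_,right)
state=s2 head=4 tape=101_[_]   (s2,_)→(s1,0,left)
state=s1 head=3 tape=101[_]0   (s1,_)→(s1,_,left)
state=s1 head=2 tape=10[1]_0   (s1,1)→(s0,1,right)
state=s0 head=3 tape=101[_]0   (s0,_)→(s3,_,left)
state=s3 head=2 tape=10[1]_0   (s3,1)→(s2,_,right)
state=s2 head=3 tape=10_[_]0   (s2,_)→(s1,0,left)
state=s1 head=2 tape=10[_]00   (s1,_)→(s1,_,left)
state=s1 head=1 tape=1[0]_00   (s1,0)→(s3,0,right)
state=s3 head=2 tape=10[_]00
The non-blank tape span at halt is 10_00.

10_00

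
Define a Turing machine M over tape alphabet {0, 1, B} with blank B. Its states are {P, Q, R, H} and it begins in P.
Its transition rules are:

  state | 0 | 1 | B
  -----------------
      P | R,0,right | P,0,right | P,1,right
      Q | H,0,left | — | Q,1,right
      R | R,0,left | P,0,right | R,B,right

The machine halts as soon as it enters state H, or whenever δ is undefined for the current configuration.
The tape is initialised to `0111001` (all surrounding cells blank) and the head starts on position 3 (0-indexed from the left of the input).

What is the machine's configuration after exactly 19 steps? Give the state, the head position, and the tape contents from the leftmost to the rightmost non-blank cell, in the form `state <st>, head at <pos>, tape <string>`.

state R, head at 0, tape 0000001

state=P head=3 tape=B011[1]001   (P,1)→(P,0,right)
state=P head=4 tape=B0110[0]01   (P,0)→(R,0,right)
state=R head=5 tape=B01100[0]1   (R,0)→(R,0,left)
state=R head=4 tape=B0110[0]01   (R,0)→(R,0,left)
state=R head=3 tape=B011[0]001   (R,0)→(R,0,left)
state=R head=2 tape=B01[1]0001   (R,1)→(P,0,right)
state=P head=3 tape=B010[0]001   (P,0)→(R,0,right)
state=R head=4 tape=B0100[0]01   (R,0)→(R,0,left)
state=R head=3 tape=B010[0]001   (R,0)→(R,0,left)
state=R head=2 tape=B01[0]0001   (R,0)→(R,0,left)
state=R head=1 tape=B0[1]00001   (R,1)→(P,0,right)
state=P head=2 tape=B00[0]0001   (P,0)→(R,0,right)
state=R head=3 tape=B000[0]001   (R,0)→(R,0,left)
state=R head=2 tape=B00[0]0001   (R,0)→(R,0,left)
state=R head=1 tape=B0[0]00001   (R,0)→(R,0,left)
state=R head=0 tape=B[0]000001   (R,0)→(R,0,left)
state=R head=-1 tape=[B]0000001   (R,B)→(R,B,right)
state=R head=0 tape=B[0]000001   (R,0)→(R,0,left)
state=R head=-1 tape=[B]0000001   (R,B)→(R,B,right)
state=R head=0 tape=B[0]000001
After 19 steps: state R, head at 0, tape 0000001.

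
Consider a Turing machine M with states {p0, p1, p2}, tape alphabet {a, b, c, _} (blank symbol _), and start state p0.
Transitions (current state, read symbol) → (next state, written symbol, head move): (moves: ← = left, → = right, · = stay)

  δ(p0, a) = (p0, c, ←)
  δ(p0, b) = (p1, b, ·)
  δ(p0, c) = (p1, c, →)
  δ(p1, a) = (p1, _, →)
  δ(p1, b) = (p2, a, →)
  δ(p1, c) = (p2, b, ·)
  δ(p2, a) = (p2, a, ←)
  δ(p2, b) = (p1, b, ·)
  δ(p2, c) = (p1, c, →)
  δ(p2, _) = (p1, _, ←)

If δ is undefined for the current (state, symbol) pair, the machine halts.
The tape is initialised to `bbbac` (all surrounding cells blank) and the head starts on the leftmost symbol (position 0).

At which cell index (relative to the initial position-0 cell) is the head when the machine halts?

p0 | __[b]bbac   read b → write b, move ·, go to p1
p1 | __[b]bbac   read b → write a, move →, go to p2
p2 | __a[b]bac   read b → write b, move ·, go to p1
p1 | __a[b]bac   read b → write a, move →, go to p2
p2 | __aa[b]ac   read b → write b, move ·, go to p1
p1 | __aa[b]ac   read b → write a, move →, go to p2
p2 | __aaa[a]c   read a → write a, move ←, go to p2
p2 | __aa[a]ac   read a → write a, move ←, go to p2
p2 | __a[a]aac   read a → write a, move ←, go to p2
p2 | __[a]aaac   read a → write a, move ←, go to p2
p2 | _[_]aaaac   read _ → write _, move ←, go to p1
p1 | [_]_aaaac
At halt the head is at cell -2.

-2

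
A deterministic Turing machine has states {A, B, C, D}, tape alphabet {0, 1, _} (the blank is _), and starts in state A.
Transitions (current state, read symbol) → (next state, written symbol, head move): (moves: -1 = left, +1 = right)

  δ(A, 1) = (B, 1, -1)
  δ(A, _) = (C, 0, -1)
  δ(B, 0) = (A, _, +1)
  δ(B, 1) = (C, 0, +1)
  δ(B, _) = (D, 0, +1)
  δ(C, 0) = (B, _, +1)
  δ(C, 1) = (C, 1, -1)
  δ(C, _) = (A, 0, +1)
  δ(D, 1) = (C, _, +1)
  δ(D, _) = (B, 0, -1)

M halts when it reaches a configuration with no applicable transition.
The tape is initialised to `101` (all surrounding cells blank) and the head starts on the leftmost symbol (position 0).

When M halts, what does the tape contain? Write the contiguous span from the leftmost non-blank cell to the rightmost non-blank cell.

state=A head=0 tape=_[1]01___   (A,1)→(B,1,-1)
state=B head=-1 tape=[_]101___   (B,_)→(D,0,+1)
state=D head=0 tape=0[1]01___   (D,1)→(C,_,+1)
state=C head=1 tape=0_[0]1___   (C,0)→(B,_,+1)
state=B head=2 tape=0__[1]___   (B,1)→(C,0,+1)
state=C head=3 tape=0__0[_]__   (C,_)→(A,0,+1)
state=A head=4 tape=0__00[_]_   (A,_)→(C,0,-1)
state=C head=3 tape=0__0[0]0_   (C,0)→(B,_,+1)
state=B head=4 tape=0__0_[0]_   (B,0)→(A,_,+1)
state=A head=5 tape=0__0__[_]   (A,_)→(C,0,-1)
state=C head=4 tape=0__0_[_]0   (C,_)→(A,0,+1)
state=A head=5 tape=0__0_0[0]
The non-blank tape span at halt is 0__0_00.

0__0_00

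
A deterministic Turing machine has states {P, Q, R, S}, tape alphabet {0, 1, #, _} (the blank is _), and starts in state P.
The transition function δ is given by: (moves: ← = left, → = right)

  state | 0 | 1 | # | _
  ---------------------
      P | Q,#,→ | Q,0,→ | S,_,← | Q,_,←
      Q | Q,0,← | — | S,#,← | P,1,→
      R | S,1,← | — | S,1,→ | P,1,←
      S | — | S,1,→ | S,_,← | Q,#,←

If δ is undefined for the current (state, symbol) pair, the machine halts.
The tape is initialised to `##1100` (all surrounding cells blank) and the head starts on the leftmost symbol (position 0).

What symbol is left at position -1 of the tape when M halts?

P | __[#]#1100   read # → write _, move ←, go to S
S | _[_]_#1100   read _ → write #, move ←, go to Q
Q | [_]#_#1100   read _ → write 1, move →, go to P
P | 1[#]_#1100   read # → write _, move ←, go to S
S | [1]__#1100   read 1 → write 1, move →, go to S
S | 1[_]_#1100   read _ → write #, move ←, go to Q
Q | [1]#_#1100
Cell -1 holds # when M halts.

#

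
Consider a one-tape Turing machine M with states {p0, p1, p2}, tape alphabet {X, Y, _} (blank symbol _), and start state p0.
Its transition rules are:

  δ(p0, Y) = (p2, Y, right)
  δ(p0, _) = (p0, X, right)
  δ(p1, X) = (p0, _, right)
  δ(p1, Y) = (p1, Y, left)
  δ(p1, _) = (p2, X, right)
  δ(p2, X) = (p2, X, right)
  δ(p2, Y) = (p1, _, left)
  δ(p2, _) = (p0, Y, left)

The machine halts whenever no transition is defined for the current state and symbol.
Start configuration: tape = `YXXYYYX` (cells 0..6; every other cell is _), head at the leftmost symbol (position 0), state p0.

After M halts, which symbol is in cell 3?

_

state=p0 head=0 tape=[Y]XXYYYX   (p0,Y)→(p2,Y,right)
state=p2 head=1 tape=Y[X]XYYYX   (p2,X)→(p2,X,right)
state=p2 head=2 tape=YX[X]YYYX   (p2,X)→(p2,X,right)
state=p2 head=3 tape=YXX[Y]YYX   (p2,Y)→(p1,_,left)
state=p1 head=2 tape=YX[X]_YYX   (p1,X)→(p0,_,right)
state=p0 head=3 tape=YX_[_]YYX   (p0,_)→(p0,X,right)
state=p0 head=4 tape=YX_X[Y]YX   (p0,Y)→(p2,Y,right)
state=p2 head=5 tape=YX_XY[Y]X   (p2,Y)→(p1,_,left)
state=p1 head=4 tape=YX_X[Y]_X   (p1,Y)→(p1,Y,left)
state=p1 head=3 tape=YX_[X]Y_X   (p1,X)→(p0,_,right)
state=p0 head=4 tape=YX__[Y]_X   (p0,Y)→(p2,Y,right)
state=p2 head=5 tape=YX__Y[_]X   (p2,_)→(p0,Y,left)
state=p0 head=4 tape=YX__[Y]YX   (p0,Y)→(p2,Y,right)
state=p2 head=5 tape=YX__Y[Y]X   (p2,Y)→(p1,_,left)
state=p1 head=4 tape=YX__[Y]_X   (p1,Y)→(p1,Y,left)
state=p1 head=3 tape=YX_[_]Y_X   (p1,_)→(p2,X,right)
state=p2 head=4 tape=YX_X[Y]_X   (p2,Y)→(p1,_,left)
state=p1 head=3 tape=YX_[X]__X   (p1,X)→(p0,_,right)
state=p0 head=4 tape=YX__[_]_X   (p0,_)→(p0,X,right)
state=p0 head=5 tape=YX__X[_]X   (p0,_)→(p0,X,right)
state=p0 head=6 tape=YX__XX[X]
Cell 3 holds _ when M halts.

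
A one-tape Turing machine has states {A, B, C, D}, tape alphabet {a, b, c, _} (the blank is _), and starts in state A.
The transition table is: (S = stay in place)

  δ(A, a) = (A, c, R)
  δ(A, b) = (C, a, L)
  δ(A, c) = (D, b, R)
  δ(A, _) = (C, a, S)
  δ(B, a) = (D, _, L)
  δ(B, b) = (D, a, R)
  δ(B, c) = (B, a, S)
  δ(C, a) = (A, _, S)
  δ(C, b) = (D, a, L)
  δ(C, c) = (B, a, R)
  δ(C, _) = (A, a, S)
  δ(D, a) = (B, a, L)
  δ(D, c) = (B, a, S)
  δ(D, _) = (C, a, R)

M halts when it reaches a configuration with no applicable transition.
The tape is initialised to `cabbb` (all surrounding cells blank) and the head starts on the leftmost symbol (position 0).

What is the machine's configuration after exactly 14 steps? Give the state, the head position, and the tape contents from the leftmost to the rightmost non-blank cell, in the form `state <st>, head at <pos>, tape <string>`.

A | _[c]abbb   read c → write b, move R, go to D
D | _b[a]bbb   read a → write a, move L, go to B
B | _[b]abbb   read b → write a, move R, go to D
D | _a[a]bbb   read a → write a, move L, go to B
B | _[a]abbb   read a → write _, move L, go to D
D | [_]_abbb   read _ → write a, move R, go to C
C | a[_]abbb   read _ → write a, move S, go to A
A | a[a]abbb   read a → write c, move R, go to A
A | ac[a]bbb   read a → write c, move R, go to A
A | acc[b]bb   read b → write a, move L, go to C
C | ac[c]abb   read c → write a, move R, go to B
B | aca[a]bb   read a → write _, move L, go to D
D | ac[a]_bb   read a → write a, move L, go to B
B | a[c]a_bb   read c → write a, move S, go to B
B | a[a]a_bb
After 14 steps: state B, head at 0, tape aaa_bb.

state B, head at 0, tape aaa_bb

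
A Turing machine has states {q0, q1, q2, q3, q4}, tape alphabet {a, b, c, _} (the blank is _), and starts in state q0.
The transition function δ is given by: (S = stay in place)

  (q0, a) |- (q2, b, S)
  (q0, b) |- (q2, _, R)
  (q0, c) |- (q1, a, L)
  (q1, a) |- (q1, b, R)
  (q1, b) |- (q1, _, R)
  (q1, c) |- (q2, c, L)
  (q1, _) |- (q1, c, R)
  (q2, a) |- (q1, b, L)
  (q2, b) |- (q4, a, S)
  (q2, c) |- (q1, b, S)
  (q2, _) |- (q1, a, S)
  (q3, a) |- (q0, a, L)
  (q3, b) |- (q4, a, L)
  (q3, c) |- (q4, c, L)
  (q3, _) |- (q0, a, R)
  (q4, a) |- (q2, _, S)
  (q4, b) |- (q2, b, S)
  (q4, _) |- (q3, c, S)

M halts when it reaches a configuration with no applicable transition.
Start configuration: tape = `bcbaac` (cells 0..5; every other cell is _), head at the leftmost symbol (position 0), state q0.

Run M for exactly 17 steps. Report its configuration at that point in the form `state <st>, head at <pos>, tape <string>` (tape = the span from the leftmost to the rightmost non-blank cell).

state q2, head at 4, tape bbc

state=q0 head=0 tape=[b]cbaac   (q0,b)→(q2,_,R)
state=q2 head=1 tape=_[c]baac   (q2,c)→(q1,b,S)
state=q1 head=1 tape=_[b]baac   (q1,b)→(q1,_,R)
state=q1 head=2 tape=__[b]aac   (q1,b)→(q1,_,R)
state=q1 head=3 tape=___[a]ac   (q1,a)→(q1,b,R)
state=q1 head=4 tape=___b[a]c   (q1,a)→(q1,b,R)
state=q1 head=5 tape=___bb[c]   (q1,c)→(q2,c,L)
state=q2 head=4 tape=___b[b]c   (q2,b)→(q4,a,S)
state=q4 head=4 tape=___b[a]c   (q4,a)→(q2,_,S)
state=q2 head=4 tape=___b[_]c   (q2,_)→(q1,a,S)
state=q1 head=4 tape=___b[a]c   (q1,a)→(q1,b,R)
state=q1 head=5 tape=___bb[c]   (q1,c)→(q2,c,L)
state=q2 head=4 tape=___b[b]c   (q2,b)→(q4,a,S)
state=q4 head=4 tape=___b[a]c   (q4,a)→(q2,_,S)
state=q2 head=4 tape=___b[_]c   (q2,_)→(q1,a,S)
state=q1 head=4 tape=___b[a]c   (q1,a)→(q1,b,R)
state=q1 head=5 tape=___bb[c]   (q1,c)→(q2,c,L)
state=q2 head=4 tape=___b[b]c
After 17 steps: state q2, head at 4, tape bbc.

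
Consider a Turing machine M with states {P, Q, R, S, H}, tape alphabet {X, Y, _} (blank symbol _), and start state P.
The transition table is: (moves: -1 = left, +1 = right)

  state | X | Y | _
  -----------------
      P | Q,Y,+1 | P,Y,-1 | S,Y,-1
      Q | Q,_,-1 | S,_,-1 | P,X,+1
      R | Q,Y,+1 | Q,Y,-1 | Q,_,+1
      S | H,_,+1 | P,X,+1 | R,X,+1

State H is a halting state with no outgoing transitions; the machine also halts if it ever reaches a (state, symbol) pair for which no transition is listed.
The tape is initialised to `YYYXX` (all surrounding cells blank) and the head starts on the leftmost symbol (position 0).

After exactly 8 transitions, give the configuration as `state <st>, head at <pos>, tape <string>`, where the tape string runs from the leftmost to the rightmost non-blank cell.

P | ___[Y]YYXX   read Y → write Y, move -1, go to P
P | __[_]YYYXX   read _ → write Y, move -1, go to S
S | _[_]YYYYXX   read _ → write X, move +1, go to R
R | _X[Y]YYYXX   read Y → write Y, move -1, go to Q
Q | _[X]YYYYXX   read X → write _, move -1, go to Q
Q | [_]_YYYYXX   read _ → write X, move +1, go to P
P | X[_]YYYYXX   read _ → write Y, move -1, go to S
S | [X]YYYYYXX   read X → write _, move +1, go to H
H | _[Y]YYYYXX
After 8 steps: state H, head at -2, tape YYYYYXX.

state H, head at -2, tape YYYYYXX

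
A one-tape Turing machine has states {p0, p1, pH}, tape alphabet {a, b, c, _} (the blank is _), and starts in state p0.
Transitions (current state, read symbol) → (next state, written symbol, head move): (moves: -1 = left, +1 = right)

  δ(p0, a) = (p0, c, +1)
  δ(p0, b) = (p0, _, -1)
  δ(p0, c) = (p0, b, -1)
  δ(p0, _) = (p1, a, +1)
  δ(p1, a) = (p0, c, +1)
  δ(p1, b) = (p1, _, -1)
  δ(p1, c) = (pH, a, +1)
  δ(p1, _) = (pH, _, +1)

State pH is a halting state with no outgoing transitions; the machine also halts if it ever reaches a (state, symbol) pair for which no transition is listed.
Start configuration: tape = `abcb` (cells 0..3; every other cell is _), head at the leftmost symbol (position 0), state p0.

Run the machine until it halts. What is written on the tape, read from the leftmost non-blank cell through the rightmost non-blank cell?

state=p0 head=0 tape=_[a]bcb   (p0,a)→(p0,c,+1)
state=p0 head=1 tape=_c[b]cb   (p0,b)→(p0,_,-1)
state=p0 head=0 tape=_[c]_cb   (p0,c)→(p0,b,-1)
state=p0 head=-1 tape=[_]b_cb   (p0,_)→(p1,a,+1)
state=p1 head=0 tape=a[b]_cb   (p1,b)→(p1,_,-1)
state=p1 head=-1 tape=[a]__cb   (p1,a)→(p0,c,+1)
state=p0 head=0 tape=c[_]_cb   (p0,_)→(p1,a,+1)
state=p1 head=1 tape=ca[_]cb   (p1,_)→(pH,_,+1)
state=pH head=2 tape=ca_[c]b
The non-blank tape span at halt is ca_cb.

ca_cb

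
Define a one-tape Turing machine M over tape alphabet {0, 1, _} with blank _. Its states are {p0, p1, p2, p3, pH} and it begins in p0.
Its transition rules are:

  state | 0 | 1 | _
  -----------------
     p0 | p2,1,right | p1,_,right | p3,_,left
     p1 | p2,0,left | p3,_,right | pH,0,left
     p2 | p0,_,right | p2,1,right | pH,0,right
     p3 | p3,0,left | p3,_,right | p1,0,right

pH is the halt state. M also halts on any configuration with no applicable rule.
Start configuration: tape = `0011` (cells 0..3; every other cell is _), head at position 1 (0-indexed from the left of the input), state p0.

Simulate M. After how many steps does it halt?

4

state=p0 head=1 tape=0[0]11__   (p0,0)→(p2,1,right)
state=p2 head=2 tape=01[1]1__   (p2,1)→(p2,1,right)
state=p2 head=3 tape=011[1]__   (p2,1)→(p2,1,right)
state=p2 head=4 tape=0111[_]_   (p2,_)→(pH,0,right)
state=pH head=5 tape=01110[_]
M halts after 4 transitions.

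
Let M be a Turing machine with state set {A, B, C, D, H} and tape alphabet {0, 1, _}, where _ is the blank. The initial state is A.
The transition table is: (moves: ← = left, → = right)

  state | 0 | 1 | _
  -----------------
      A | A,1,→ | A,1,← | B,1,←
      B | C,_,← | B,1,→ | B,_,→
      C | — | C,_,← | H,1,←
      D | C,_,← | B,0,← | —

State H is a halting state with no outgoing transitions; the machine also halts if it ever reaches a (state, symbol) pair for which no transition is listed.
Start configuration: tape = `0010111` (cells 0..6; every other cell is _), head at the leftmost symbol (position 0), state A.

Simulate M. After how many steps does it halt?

17

state=A head=0 tape=___[0]010111   (A,0)→(A,1,→)
state=A head=1 tape=___1[0]10111   (A,0)→(A,1,→)
state=A head=2 tape=___11[1]0111   (A,1)→(A,1,←)
state=A head=1 tape=___1[1]10111   (A,1)→(A,1,←)
state=A head=0 tape=___[1]110111   (A,1)→(A,1,←)
state=A head=-1 tape=__[_]1110111   (A,_)→(B,1,←)
state=B head=-2 tape=_[_]11110111   (B,_)→(B,_,→)
state=B head=-1 tape=__[1]1110111   (B,1)→(B,1,→)
state=B head=0 tape=__1[1]110111   (B,1)→(B,1,→)
state=B head=1 tape=__11[1]10111   (B,1)→(B,1,→)
state=B head=2 tape=__111[1]0111   (B,1)→(B,1,→)
state=B head=3 tape=__1111[0]111   (B,0)→(C,_,←)
state=C head=2 tape=__111[1]_111   (C,1)→(C,_,←)
state=C head=1 tape=__11[1]__111   (C,1)→(C,_,←)
state=C head=0 tape=__1[1]___111   (C,1)→(C,_,←)
state=C head=-1 tape=__[1]____111   (C,1)→(C,_,←)
state=C head=-2 tape=_[_]_____111   (C,_)→(H,1,←)
state=H head=-3 tape=[_]1_____111
M halts after 17 transitions.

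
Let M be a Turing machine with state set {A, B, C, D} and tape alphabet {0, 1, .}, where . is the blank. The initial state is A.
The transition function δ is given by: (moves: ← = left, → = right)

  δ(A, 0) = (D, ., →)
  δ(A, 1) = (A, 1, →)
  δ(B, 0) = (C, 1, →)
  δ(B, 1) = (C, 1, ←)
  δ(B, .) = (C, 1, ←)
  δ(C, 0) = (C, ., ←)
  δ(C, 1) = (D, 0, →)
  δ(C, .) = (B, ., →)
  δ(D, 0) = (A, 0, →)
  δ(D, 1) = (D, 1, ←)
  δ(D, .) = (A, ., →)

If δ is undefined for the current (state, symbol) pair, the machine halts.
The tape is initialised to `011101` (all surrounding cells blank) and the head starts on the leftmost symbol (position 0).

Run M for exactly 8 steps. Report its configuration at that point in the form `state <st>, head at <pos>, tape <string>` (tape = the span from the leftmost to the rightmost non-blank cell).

state D, head at 4, tape 111.1

A | [0]11101   read 0 → write ., move →, go to D
D | .[1]1101   read 1 → write 1, move ←, go to D
D | [.]11101   read . → write ., move →, go to A
A | .[1]1101   read 1 → write 1, move →, go to A
A | .1[1]101   read 1 → write 1, move →, go to A
A | .11[1]01   read 1 → write 1, move →, go to A
A | .111[0]1   read 0 → write ., move →, go to D
D | .111.[1]   read 1 → write 1, move ←, go to D
D | .111[.]1
After 8 steps: state D, head at 4, tape 111.1.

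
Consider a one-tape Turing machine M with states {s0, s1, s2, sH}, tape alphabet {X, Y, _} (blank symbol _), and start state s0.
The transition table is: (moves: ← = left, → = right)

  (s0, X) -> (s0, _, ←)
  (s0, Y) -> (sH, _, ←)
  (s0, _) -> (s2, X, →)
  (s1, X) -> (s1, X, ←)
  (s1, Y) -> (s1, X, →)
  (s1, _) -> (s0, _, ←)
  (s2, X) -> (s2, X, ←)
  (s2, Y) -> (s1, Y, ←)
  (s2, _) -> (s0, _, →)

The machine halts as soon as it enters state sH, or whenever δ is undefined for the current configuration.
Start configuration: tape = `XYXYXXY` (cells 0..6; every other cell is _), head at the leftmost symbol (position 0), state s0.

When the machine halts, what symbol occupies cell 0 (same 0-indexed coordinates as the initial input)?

_

s0 | _[X]YXYXXY   read X → write _, move ←, go to s0
s0 | [_]_YXYXXY   read _ → write X, move →, go to s2
s2 | X[_]YXYXXY   read _ → write _, move →, go to s0
s0 | X_[Y]XYXXY   read Y → write _, move ←, go to sH
sH | X[_]_XYXXY
Cell 0 holds _ when M halts.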